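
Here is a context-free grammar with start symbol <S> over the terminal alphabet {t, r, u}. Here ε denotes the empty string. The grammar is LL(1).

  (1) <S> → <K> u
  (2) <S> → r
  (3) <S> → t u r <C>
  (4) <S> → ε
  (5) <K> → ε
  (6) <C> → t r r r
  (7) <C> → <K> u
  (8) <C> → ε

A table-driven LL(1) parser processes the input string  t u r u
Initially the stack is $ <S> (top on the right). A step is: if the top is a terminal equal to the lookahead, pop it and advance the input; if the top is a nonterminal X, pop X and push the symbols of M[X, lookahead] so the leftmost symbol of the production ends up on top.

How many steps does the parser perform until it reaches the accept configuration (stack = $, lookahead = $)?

7

     Stack        Input      Action
  1  $ <S>        t u r u $  expand <S> → t u r <C>
  2  $ <C> r u t  t u r u $  match t
  3  $ <C> r u    u r u $    match u
  4  $ <C> r      r u $      match r
  5  $ <C>        u $        expand <C> → <K> u
  6  $ u <K>      u $        expand <K> → ε
  7  $ u          u $        match u
Accept reached after 7 steps.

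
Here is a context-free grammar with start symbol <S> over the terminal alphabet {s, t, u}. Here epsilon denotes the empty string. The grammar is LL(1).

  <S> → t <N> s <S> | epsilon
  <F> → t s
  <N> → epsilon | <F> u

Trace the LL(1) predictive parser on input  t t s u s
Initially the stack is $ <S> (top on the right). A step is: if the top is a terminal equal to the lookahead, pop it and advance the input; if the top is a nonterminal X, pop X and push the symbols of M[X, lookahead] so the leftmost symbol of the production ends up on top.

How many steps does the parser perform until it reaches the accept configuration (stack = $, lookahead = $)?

     Stack          Input        Action
  1  $ <S>          t t s u s $  expand <S> → t <N> s <S>
  2  $ <S> s <N> t  t t s u s $  match t
  3  $ <S> s <N>    t s u s $    expand <N> → <F> u
  4  $ <S> s u <F>  t s u s $    expand <F> → t s
  5  $ <S> s u s t  t s u s $    match t
  6  $ <S> s u s    s u s $      match s
  7  $ <S> s u      u s $        match u
  8  $ <S> s        s $          match s
  9  $ <S>          $            expand <S> → epsilon
Accept reached after 9 steps.

9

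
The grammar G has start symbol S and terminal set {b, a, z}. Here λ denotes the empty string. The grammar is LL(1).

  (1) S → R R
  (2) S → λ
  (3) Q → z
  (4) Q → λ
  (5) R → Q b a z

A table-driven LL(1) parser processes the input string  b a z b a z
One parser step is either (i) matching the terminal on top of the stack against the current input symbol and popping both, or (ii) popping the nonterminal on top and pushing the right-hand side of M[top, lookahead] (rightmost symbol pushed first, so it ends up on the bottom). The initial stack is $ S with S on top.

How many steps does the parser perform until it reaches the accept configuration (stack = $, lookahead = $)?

11

      Stack        Input          Action
   1  $ S          b a z b a z $  expand S → R R
   2  $ R R        b a z b a z $  expand R → Q b a z
   3  $ R z a b Q  b a z b a z $  expand Q → λ
   4  $ R z a b    b a z b a z $  match b
   5  $ R z a      a z b a z $    match a
   6  $ R z        z b a z $      match z
   7  $ R          b a z $        expand R → Q b a z
   8  $ z a b Q    b a z $        expand Q → λ
   9  $ z a b      b a z $        match b
  10  $ z a        a z $          match a
  11  $ z          z $            match z
Accept reached after 11 steps.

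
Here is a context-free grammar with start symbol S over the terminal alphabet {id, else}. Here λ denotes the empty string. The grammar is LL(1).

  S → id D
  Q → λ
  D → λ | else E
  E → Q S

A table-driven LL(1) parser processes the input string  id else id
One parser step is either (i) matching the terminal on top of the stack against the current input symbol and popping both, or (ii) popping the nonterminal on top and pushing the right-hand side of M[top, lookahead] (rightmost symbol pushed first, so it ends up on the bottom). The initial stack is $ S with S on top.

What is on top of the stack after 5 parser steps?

Q

step 1: stack=$ S  input=id else id $  — expand S → id D
step 2: stack=$ D id  input=id else id $  — match id
step 3: stack=$ D  input=else id $  — expand D → else E
step 4: stack=$ E else  input=else id $  — match else
step 5: stack=$ E  input=id $  — expand E → Q S
Stack after step 5: $ S Q (top = Q).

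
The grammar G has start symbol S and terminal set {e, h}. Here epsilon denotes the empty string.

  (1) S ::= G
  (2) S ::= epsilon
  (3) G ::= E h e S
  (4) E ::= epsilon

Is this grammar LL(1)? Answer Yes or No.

FIRST(S) = {epsilon, h}
FIRST(G) = {h}
FIRST(E) = {epsilon}
FOLLOW(S) = {$}
FOLLOW(G) = {$}
FOLLOW(E) = {h}
Each cell of M receives at most one production.

Yes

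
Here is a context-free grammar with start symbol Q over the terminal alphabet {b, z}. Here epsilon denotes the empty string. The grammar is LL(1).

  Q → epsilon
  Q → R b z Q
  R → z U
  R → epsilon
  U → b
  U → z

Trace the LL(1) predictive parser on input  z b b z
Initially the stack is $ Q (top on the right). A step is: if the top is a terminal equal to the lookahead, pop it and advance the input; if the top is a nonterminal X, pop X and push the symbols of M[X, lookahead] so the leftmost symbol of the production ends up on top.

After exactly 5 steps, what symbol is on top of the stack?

step 1: stack=$ Q  input=z b b z $  — expand Q → R b z Q
step 2: stack=$ Q z b R  input=z b b z $  — expand R → z U
step 3: stack=$ Q z b U z  input=z b b z $  — match z
step 4: stack=$ Q z b U  input=b b z $  — expand U → b
step 5: stack=$ Q z b b  input=b b z $  — match b
Stack after step 5: $ Q z b (top = b).

b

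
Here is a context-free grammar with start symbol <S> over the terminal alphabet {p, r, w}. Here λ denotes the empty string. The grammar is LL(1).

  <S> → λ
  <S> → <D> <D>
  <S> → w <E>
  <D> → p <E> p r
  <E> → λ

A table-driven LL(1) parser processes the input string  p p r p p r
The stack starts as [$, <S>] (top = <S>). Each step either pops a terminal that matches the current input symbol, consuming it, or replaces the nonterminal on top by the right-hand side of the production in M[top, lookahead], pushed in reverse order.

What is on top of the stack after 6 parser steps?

     Stack            Input          Action
  1  $ <S>            p p r p p r $  expand <S> → <D> <D>
  2  $ <D> <D>        p p r p p r $  expand <D> → p <E> p r
  3  $ <D> r p <E> p  p p r p p r $  match p
  4  $ <D> r p <E>    p r p p r $    expand <E> → λ
  5  $ <D> r p        p r p p r $    match p
  6  $ <D> r          r p p r $      match r
Stack after step 6: $ <D> (top = <D>).

<D>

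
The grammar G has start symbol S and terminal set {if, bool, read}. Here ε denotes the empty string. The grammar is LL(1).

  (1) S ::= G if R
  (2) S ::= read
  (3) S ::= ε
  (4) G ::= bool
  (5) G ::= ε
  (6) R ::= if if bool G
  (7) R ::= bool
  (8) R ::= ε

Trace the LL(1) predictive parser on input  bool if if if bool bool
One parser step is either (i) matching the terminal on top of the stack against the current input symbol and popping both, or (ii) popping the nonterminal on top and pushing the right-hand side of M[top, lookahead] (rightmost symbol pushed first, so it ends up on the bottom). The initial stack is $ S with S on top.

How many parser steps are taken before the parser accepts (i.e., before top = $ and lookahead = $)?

10

step 1: stack=$ S  input=bool if if if bool bool $  — expand S ::= G if R
step 2: stack=$ R if G  input=bool if if if bool bool $  — expand G ::= bool
step 3: stack=$ R if bool  input=bool if if if bool bool $  — match bool
step 4: stack=$ R if  input=if if if bool bool $  — match if
step 5: stack=$ R  input=if if bool bool $  — expand R ::= if if bool G
step 6: stack=$ G bool if if  input=if if bool bool $  — match if
step 7: stack=$ G bool if  input=if bool bool $  — match if
step 8: stack=$ G bool  input=bool bool $  — match bool
step 9: stack=$ G  input=bool $  — expand G ::= bool
step 10: stack=$ bool  input=bool $  — match bool
Accept reached after 10 steps.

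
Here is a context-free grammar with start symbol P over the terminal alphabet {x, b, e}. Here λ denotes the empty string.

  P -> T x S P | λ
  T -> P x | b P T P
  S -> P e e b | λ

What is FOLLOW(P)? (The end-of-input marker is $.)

{$, b, e, x}

FIRST(P): from P->T x S P we get {b, x}; from P->λ we get {λ}. So FIRST(P) = {λ, b, x}.
FIRST(T): from T->P x we get {b, x}; from T->b P T P we get {b}. So FIRST(T) = {b, x}.
FIRST(S): from S->P e e b we get {b, e, x}; from S->λ we get {λ}. So FIRST(S) = {λ, b, e, x}.
FOLLOW(P) includes $ since P is the start symbol.
FOLLOW(T): in P->T x S P, T is followed by x S P with FIRST {x}; in T->b P T P, T is followed by P with FIRST {λ, b, x}; in T->b P T P, the suffix after T is nullable (adds nothing new). Thus FOLLOW(T) = {b, x}.
FOLLOW(P): in P->T x S P, the suffix after P is empty (adds nothing new); in T->P x, P is followed by x with FIRST {x}; in T->b P T P (occurrence 1), P is followed by T P with FIRST {b, x}; in T->b P T P (occurrence 2), the suffix after P is empty, so FOLLOW(P) ⊇ FOLLOW(T) = {b, x}; in S->P e e b, P is followed by e e b with FIRST {e}. Thus FOLLOW(P) = {$, b, e, x}.
FOLLOW(S): in P->T x S P, S is followed by P with FIRST {λ, b, x}; in P->T x S P, the suffix after S is nullable, so FOLLOW(S) ⊇ FOLLOW(P) = {$, b, e, x}. Thus FOLLOW(S) = {$, b, e, x}.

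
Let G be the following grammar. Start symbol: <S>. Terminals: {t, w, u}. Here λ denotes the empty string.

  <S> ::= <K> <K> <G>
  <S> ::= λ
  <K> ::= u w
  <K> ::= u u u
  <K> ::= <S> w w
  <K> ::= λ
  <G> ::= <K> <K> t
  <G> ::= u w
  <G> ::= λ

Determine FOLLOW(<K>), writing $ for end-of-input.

{$, t, u, w}

FIRST(<S>): from <S>::=<K> <K> <G> we get {λ, t, u, w}; from <S>::=λ we get {λ}. So FIRST(<S>) = {λ, t, u, w}.
FIRST(<K>): from <K>::=u w we get {u}; from <K>::=u u u we get {u}; from <K>::=<S> w w we get {t, u, w}; from <K>::=λ we get {λ}. So FIRST(<K>) = {λ, t, u, w}.
FIRST(<G>): from <G>::=<K> <K> t we get {t, u, w}; from <G>::=u w we get {u}; from <G>::=λ we get {λ}. So FIRST(<G>) = {λ, t, u, w}.
FOLLOW(<S>) includes $ since <S> is the start symbol.
FOLLOW(<S>): in <K>::=<S> w w, <S> is followed by w w with FIRST {w}. Thus FOLLOW(<S>) = {$, w}.
FOLLOW(<K>): in <S>::=<K> <K> <G> (occurrence 1), <K> is followed by <K> <G> with FIRST {λ, t, u, w}; in <S>::=<K> <K> <G> (occurrence 1), the suffix after <K> is nullable, so FOLLOW(<K>) ⊇ FOLLOW(<S>) = {$, w}; in <S>::=<K> <K> <G> (occurrence 2), <K> is followed by <G> with FIRST {λ, t, u, w}; in <S>::=<K> <K> <G> (occurrence 2), the suffix after <K> is nullable, so FOLLOW(<K>) ⊇ FOLLOW(<S>) = {$, w}; in <G>::=<K> <K> t (occurrence 1), <K> is followed by <K> t with FIRST {t, u, w}; in <G>::=<K> <K> t (occurrence 2), <K> is followed by t with FIRST {t}. Thus FOLLOW(<K>) = {$, t, u, w}.
FOLLOW(<G>): in <S>::=<K> <K> <G>, the suffix after <G> is empty, so FOLLOW(<G>) ⊇ FOLLOW(<S>) = {$, w}. Thus FOLLOW(<G>) = {$, w}.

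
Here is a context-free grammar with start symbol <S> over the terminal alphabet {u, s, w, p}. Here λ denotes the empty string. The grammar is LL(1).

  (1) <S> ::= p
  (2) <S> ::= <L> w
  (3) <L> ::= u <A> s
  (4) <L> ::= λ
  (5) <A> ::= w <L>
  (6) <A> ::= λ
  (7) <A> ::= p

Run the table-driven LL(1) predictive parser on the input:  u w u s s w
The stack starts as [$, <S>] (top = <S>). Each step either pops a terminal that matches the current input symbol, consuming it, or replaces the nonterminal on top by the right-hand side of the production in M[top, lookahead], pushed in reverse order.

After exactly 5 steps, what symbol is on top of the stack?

     Stack        Input          Action
  1  $ <S>        u w u s s w $  expand <S> ::= <L> w
  2  $ w <L>      u w u s s w $  expand <L> ::= u <A> s
  3  $ w s <A> u  u w u s s w $  match u
  4  $ w s <A>    w u s s w $    expand <A> ::= w <L>
  5  $ w s <L> w  w u s s w $    match w
Stack after step 5: $ w s <L> (top = <L>).

<L>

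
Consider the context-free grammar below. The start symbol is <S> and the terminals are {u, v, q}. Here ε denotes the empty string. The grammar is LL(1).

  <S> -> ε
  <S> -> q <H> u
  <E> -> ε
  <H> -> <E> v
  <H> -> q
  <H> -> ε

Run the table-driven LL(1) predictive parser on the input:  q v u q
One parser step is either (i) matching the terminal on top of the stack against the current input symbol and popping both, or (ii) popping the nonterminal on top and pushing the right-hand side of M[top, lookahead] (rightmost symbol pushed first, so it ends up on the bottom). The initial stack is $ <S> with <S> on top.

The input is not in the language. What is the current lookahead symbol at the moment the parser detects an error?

q

     Stack      Input      Action
  1  $ <S>      q v u q $  expand <S> -> q <H> u
  2  $ u <H> q  q v u q $  match q
  3  $ u <H>    v u q $    expand <H> -> <E> v
  4  $ u v <E>  v u q $    expand <E> -> ε
  5  $ u v      v u q $    match v
  6  $ u        u q $      match u
  7  $          q $        error: stack empty but input remains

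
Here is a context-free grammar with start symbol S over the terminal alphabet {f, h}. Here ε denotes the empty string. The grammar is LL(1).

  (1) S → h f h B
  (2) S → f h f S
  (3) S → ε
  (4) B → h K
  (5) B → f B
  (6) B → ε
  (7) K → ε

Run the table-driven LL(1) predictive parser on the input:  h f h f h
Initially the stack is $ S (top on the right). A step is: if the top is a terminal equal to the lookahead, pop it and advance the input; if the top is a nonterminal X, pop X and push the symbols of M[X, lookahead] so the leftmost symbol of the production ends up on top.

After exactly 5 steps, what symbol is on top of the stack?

step 1: stack=$ S  input=h f h f h $  — expand S → h f h B
step 2: stack=$ B h f h  input=h f h f h $  — match h
step 3: stack=$ B h f  input=f h f h $  — match f
step 4: stack=$ B h  input=h f h $  — match h
step 5: stack=$ B  input=f h $  — expand B → f B
Stack after step 5: $ B f (top = f).

f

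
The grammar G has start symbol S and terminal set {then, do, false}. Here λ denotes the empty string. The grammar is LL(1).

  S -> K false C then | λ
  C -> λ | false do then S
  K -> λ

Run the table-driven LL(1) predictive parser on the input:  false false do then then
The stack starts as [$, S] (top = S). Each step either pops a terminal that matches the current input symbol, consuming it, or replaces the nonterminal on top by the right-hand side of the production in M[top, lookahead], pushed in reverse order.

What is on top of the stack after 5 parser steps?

do

step 1: stack=$ S  input=false false do then then $  — expand S -> K false C then
step 2: stack=$ then C false K  input=false false do then then $  — expand K -> λ
step 3: stack=$ then C false  input=false false do then then $  — match false
step 4: stack=$ then C  input=false do then then $  — expand C -> false do then S
step 5: stack=$ then S then do false  input=false do then then $  — match false
Stack after step 5: $ then S then do (top = do).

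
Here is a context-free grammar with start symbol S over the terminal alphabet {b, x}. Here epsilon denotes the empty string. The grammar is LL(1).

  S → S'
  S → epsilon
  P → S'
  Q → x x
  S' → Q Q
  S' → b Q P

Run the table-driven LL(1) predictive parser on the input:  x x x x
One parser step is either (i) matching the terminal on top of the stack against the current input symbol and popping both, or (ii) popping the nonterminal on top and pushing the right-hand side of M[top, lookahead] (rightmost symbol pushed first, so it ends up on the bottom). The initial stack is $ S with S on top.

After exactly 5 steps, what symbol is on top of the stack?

Q

     Stack    Input      Action
  1  $ S      x x x x $  expand S → S'
  2  $ S'     x x x x $  expand S' → Q Q
  3  $ Q Q    x x x x $  expand Q → x x
  4  $ Q x x  x x x x $  match x
  5  $ Q x    x x x $    match x
Stack after step 5: $ Q (top = Q).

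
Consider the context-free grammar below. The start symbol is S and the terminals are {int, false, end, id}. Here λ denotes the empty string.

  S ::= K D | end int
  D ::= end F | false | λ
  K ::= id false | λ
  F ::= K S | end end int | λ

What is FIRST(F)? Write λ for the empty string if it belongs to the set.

{λ, end, false, id}

FIRST(D): from D::=end F we get {end}; from D::=false we get {false}; from D::=λ we get {λ}. So FIRST(D) = {λ, end, false}.
FIRST(K): from K::=id false we get {id}; from K::=λ we get {λ}. So FIRST(K) = {λ, id}.
FIRST(S): from S::=K D we get {λ, end, false, id}; from S::=end int we get {end}. So FIRST(S) = {λ, end, false, id}.
FIRST(F): from F::=K S we get {λ, end, false, id}; from F::=end end int we get {end}; from F::=λ we get {λ}. So FIRST(F) = {λ, end, false, id}.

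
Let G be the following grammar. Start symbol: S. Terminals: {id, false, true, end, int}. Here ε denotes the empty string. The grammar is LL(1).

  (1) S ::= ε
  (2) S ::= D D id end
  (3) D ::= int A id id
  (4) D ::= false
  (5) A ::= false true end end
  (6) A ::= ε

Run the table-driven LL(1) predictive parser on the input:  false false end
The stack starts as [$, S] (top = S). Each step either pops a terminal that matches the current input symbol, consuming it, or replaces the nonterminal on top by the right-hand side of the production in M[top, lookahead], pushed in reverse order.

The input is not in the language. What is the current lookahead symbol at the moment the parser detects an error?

end

     Stack             Input              Action
  1  $ S               false false end $  expand S ::= D D id end
  2  $ end id D D      false false end $  expand D ::= false
  3  $ end id D false  false false end $  match false
  4  $ end id D        false end $        expand D ::= false
  5  $ end id false    false end $        match false
  6  $ end id          end $              error: top is terminal id but lookahead is end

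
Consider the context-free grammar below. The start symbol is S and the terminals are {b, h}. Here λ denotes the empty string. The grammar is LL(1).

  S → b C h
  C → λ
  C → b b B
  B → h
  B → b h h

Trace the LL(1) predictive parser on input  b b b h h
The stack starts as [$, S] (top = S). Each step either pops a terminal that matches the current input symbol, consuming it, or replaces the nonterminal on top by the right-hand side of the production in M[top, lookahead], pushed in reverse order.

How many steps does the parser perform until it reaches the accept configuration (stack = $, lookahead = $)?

     Stack      Input        Action
  1  $ S        b b b h h $  expand S → b C h
  2  $ h C b    b b b h h $  match b
  3  $ h C      b b h h $    expand C → b b B
  4  $ h B b b  b b h h $    match b
  5  $ h B b    b h h $      match b
  6  $ h B      h h $        expand B → h
  7  $ h h      h h $        match h
  8  $ h        h $          match h
Accept reached after 8 steps.

8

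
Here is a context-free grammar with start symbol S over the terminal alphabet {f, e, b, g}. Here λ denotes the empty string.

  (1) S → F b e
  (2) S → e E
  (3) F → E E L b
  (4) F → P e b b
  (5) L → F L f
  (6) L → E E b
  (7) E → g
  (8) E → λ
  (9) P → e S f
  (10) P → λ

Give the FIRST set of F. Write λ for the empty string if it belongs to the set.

{b, e, g}

FIRST(E) = {λ, g}
FIRST(P) = {λ, e}
FIRST(S) = {b, e, g}  (via F b e)
FIRST(F) = {b, e, g}  (via E E L b, P e b b)
FIRST(L) = {b, e, g}  (via F L f, E E b)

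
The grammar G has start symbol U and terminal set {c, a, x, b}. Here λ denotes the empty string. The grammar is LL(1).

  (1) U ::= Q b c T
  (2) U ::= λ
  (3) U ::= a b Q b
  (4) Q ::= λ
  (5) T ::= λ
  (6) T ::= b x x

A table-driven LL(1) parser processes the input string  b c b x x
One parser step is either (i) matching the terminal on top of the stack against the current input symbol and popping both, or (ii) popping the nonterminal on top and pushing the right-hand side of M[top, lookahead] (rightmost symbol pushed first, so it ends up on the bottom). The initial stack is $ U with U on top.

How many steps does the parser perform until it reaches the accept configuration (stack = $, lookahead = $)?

8

step 1: stack=$ U  input=b c b x x $  — expand U ::= Q b c T
step 2: stack=$ T c b Q  input=b c b x x $  — expand Q ::= λ
step 3: stack=$ T c b  input=b c b x x $  — match b
step 4: stack=$ T c  input=c b x x $  — match c
step 5: stack=$ T  input=b x x $  — expand T ::= b x x
step 6: stack=$ x x b  input=b x x $  — match b
step 7: stack=$ x x  input=x x $  — match x
step 8: stack=$ x  input=x $  — match x
Accept reached after 8 steps.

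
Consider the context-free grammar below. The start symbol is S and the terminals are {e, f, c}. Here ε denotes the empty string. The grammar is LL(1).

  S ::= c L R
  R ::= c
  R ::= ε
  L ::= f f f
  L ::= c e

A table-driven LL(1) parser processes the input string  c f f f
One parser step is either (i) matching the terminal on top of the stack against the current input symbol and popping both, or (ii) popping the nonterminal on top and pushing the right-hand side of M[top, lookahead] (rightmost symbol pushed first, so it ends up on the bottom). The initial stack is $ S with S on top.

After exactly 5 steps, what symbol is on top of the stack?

f

     Stack      Input      Action
  1  $ S        c f f f $  expand S ::= c L R
  2  $ R L c    c f f f $  match c
  3  $ R L      f f f $    expand L ::= f f f
  4  $ R f f f  f f f $    match f
  5  $ R f f    f f $      match f
Stack after step 5: $ R f (top = f).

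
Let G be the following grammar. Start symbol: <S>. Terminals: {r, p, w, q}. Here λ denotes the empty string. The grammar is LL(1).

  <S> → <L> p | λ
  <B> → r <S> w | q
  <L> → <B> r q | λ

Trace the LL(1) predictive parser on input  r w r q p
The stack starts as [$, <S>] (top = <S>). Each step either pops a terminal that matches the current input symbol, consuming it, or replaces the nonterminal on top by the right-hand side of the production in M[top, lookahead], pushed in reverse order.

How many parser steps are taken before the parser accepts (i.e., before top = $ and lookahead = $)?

9

step 1: stack=$ <S>  input=r w r q p $  — expand <S> → <L> p
step 2: stack=$ p <L>  input=r w r q p $  — expand <L> → <B> r q
step 3: stack=$ p q r <B>  input=r w r q p $  — expand <B> → r <S> w
step 4: stack=$ p q r w <S> r  input=r w r q p $  — match r
step 5: stack=$ p q r w <S>  input=w r q p $  — expand <S> → λ
step 6: stack=$ p q r w  input=w r q p $  — match w
step 7: stack=$ p q r  input=r q p $  — match r
step 8: stack=$ p q  input=q p $  — match q
step 9: stack=$ p  input=p $  — match p
Accept reached after 9 steps.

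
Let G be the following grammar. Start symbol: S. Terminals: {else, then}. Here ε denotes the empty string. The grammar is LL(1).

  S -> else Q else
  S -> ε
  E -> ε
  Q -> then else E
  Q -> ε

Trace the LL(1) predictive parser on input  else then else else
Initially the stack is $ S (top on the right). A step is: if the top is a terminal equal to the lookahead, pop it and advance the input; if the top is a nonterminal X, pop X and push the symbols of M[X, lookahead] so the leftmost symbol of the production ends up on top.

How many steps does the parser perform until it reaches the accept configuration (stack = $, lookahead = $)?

7

step 1: stack=$ S  input=else then else else $  — expand S -> else Q else
step 2: stack=$ else Q else  input=else then else else $  — match else
step 3: stack=$ else Q  input=then else else $  — expand Q -> then else E
step 4: stack=$ else E else then  input=then else else $  — match then
step 5: stack=$ else E else  input=else else $  — match else
step 6: stack=$ else E  input=else $  — expand E -> ε
step 7: stack=$ else  input=else $  — match else
Accept reached after 7 steps.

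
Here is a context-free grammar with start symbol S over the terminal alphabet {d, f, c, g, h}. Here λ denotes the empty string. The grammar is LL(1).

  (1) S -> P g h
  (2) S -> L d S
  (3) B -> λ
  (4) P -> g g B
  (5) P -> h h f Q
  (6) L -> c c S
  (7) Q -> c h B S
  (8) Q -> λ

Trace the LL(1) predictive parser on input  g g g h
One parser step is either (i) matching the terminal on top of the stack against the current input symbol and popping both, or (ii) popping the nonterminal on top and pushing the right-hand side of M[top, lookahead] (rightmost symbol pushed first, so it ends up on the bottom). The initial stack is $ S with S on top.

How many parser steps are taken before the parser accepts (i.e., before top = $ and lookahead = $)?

7

     Stack        Input      Action
  1  $ S          g g g h $  expand S -> P g h
  2  $ h g P      g g g h $  expand P -> g g B
  3  $ h g B g g  g g g h $  match g
  4  $ h g B g    g g h $    match g
  5  $ h g B      g h $      expand B -> λ
  6  $ h g        g h $      match g
  7  $ h          h $        match h
Accept reached after 7 steps.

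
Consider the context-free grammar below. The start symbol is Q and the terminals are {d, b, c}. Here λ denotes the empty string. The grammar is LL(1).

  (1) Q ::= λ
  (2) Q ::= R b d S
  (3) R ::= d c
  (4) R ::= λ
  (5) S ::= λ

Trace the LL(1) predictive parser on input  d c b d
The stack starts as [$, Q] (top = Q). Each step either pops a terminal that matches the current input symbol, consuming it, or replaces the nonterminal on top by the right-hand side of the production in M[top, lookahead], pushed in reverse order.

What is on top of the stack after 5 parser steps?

d

     Stack        Input      Action
  1  $ Q          d c b d $  expand Q ::= R b d S
  2  $ S d b R    d c b d $  expand R ::= d c
  3  $ S d b c d  d c b d $  match d
  4  $ S d b c    c b d $    match c
  5  $ S d b      b d $      match b
Stack after step 5: $ S d (top = d).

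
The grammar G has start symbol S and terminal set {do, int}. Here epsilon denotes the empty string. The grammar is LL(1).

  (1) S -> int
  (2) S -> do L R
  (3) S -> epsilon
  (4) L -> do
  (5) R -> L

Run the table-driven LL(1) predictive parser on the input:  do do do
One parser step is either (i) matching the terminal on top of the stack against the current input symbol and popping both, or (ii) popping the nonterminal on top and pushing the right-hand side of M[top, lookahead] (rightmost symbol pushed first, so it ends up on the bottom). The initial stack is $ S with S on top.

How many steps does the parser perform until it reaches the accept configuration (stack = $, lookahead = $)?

7

step 1: stack=$ S  input=do do do $  — expand S -> do L R
step 2: stack=$ R L do  input=do do do $  — match do
step 3: stack=$ R L  input=do do $  — expand L -> do
step 4: stack=$ R do  input=do do $  — match do
step 5: stack=$ R  input=do $  — expand R -> L
step 6: stack=$ L  input=do $  — expand L -> do
step 7: stack=$ do  input=do $  — match do
Accept reached after 7 steps.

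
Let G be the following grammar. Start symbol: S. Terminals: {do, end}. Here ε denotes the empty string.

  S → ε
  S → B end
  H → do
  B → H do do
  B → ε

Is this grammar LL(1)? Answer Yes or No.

FIRST(S) = {ε, do, end}
FIRST(H) = {do}
FIRST(B) = {ε, do}
FOLLOW(S) = {$}
FOLLOW(H) = {do}
FOLLOW(B) = {end}
Each cell of M receives at most one production.

Yes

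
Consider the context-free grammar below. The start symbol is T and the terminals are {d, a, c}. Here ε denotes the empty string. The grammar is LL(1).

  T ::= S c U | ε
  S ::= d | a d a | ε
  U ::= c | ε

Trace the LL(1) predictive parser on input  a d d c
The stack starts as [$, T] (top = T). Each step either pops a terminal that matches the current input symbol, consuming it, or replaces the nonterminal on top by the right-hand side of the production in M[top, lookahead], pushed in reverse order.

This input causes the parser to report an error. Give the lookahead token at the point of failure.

     Stack        Input      Action
  1  $ T          a d d c $  expand T ::= S c U
  2  $ U c S      a d d c $  expand S ::= a d a
  3  $ U c a d a  a d d c $  match a
  4  $ U c a d    d d c $    match d
  5  $ U c a      d c $      error: top is terminal a but lookahead is d

d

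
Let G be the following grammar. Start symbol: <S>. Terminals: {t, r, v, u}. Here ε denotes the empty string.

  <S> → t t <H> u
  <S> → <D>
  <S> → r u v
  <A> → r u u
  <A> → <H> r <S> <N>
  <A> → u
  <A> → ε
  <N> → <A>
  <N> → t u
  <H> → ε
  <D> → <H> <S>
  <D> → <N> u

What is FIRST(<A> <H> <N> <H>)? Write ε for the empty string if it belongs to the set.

FIRST(<H>) = {ε}
FIRST(<A>) = {ε, r, u}  (via <H> r <S> <N>)
FIRST(<N>) = {ε, r, t, u}  (via <A>)
FIRST(<S>) = {r, t, u}  (via <D>)
FIRST(<D>) = {r, t, u}  (via <H> <S>, <N> u)
FIRST(<A> <H> <N> <H>): take FIRST of each symbol in turn, carrying on past any symbol whose FIRST contains ε; result {ε, r, t, u}.

{ε, r, t, u}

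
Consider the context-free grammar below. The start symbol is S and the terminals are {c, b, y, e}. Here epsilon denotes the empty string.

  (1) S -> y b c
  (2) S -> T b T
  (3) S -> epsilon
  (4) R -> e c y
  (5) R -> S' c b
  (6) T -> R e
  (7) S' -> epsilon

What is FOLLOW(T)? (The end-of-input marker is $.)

{$, b}

FIRST(S') = {epsilon}
FIRST(R) = {c, e}  (via S' c b)
FIRST(T) = {c, e}  (via R e)
FIRST(S) = {epsilon, c, e, y}  (via T b T)
FOLLOW(S) includes $ since S is the start symbol.
FOLLOW(S): S appears on no right-hand side. Thus FOLLOW(S) = {$}.
FOLLOW(R): in T->R e, R is followed by e with FIRST {e}. Thus FOLLOW(R) = {e}.
FOLLOW(T): in S->T b T (occurrence 1), T is followed by b T with FIRST {b}; in S->T b T (occurrence 2), the suffix after T is empty, so FOLLOW(T) ⊇ FOLLOW(S) = {$}. Thus FOLLOW(T) = {$, b}.
FOLLOW(S'): in R->S' c b, S' is followed by c b with FIRST {c}. Thus FOLLOW(S') = {c}.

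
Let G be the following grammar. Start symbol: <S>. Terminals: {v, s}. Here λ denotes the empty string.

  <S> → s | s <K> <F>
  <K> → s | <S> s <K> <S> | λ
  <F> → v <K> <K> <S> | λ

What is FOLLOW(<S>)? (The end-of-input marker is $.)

{$, s, v}

FIRST(<S>) = {s}
FIRST(<F>) = {λ, v}
FIRST(<K>) = {λ, s}  (via <S> s <K> <S>)
FOLLOW(<S>) includes $ since <S> is the start symbol.
FOLLOW(<S>): in <K>→<S> s <K> <S> (occurrence 1), <S> is followed by s <K> <S> with FIRST {s}; in <K>→<S> s <K> <S> (occurrence 2), the suffix after <S> is empty, so FOLLOW(<S>) ⊇ FOLLOW(<K>) = {$, s, v}; in <F>→v <K> <K> <S>, the suffix after <S> is empty, so FOLLOW(<S>) ⊇ FOLLOW(<F>) = {$, s, v}. Thus FOLLOW(<S>) = {$, s, v}.
FOLLOW(<K>): in <S>→s <K> <F>, <K> is followed by <F> with FIRST {λ, v}; in <S>→s <K> <F>, the suffix after <K> is nullable, so FOLLOW(<K>) ⊇ FOLLOW(<S>) = {$, s, v}; in <K>→<S> s <K> <S>, <K> is followed by <S> with FIRST {s}; in <F>→v <K> <K> <S> (occurrence 1), <K> is followed by <K> <S> with FIRST {s}; in <F>→v <K> <K> <S> (occurrence 2), <K> is followed by <S> with FIRST {s}. Thus FOLLOW(<K>) = {$, s, v}.
FOLLOW(<F>): in <S>→s <K> <F>, the suffix after <F> is empty, so FOLLOW(<F>) ⊇ FOLLOW(<S>) = {$, s, v}. Thus FOLLOW(<F>) = {$, s, v}.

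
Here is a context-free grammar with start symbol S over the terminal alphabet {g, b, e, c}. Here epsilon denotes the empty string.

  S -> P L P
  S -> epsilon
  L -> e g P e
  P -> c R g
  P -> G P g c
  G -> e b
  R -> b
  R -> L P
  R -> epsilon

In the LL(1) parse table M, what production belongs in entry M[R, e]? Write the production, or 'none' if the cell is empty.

FIRST(L): from L->e g P e we get {e}. So FIRST(L) = {e}.
FIRST(G): from G->e b we get {e}. So FIRST(G) = {e}.
FIRST(P): from P->c R g we get {c}; from P->G P g c we get {e}. So FIRST(P) = {c, e}.
FIRST(R): from R->b we get {b}; from R->L P we get {e}; from R->epsilon we get {epsilon}. So FIRST(R) = {epsilon, b, e}.
FIRST(S): from S->P L P we get {c, e}; from S->epsilon we get {epsilon}. So FIRST(S) = {epsilon, c, e}.
FOLLOW(S) includes $ since S is the start symbol.
FOLLOW(R): in P->c R g, R is followed by g with FIRST {g}. Thus FOLLOW(R) = {g}.
For R -> b: FIRST(b) = {b}, so it goes in M[R, t] for t ∈ {b}.
For R -> L P: FIRST(L P) = {e}, so it goes in M[R, t] for t ∈ {e}.
For R -> epsilon: FIRST(epsilon) = {epsilon}, so it goes in M[R, t] for t ∈ {}; since epsilon ∈ FIRST, also for every t ∈ FOLLOW(R) = {g}.

R -> L P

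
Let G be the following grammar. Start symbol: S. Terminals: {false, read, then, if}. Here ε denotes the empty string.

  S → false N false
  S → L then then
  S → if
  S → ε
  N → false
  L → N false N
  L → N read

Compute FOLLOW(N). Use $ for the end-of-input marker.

{false, read, then}

FIRST(N) = {false}
FIRST(L) = {false}  (via N false N, N read)
FIRST(S) = {ε, false, if}  (via L then then)
FOLLOW(S) includes $ since S is the start symbol.
FOLLOW(S): S appears on no right-hand side. Thus FOLLOW(S) = {$}.
FOLLOW(L): in S→L then then, L is followed by then then with FIRST {then}. Thus FOLLOW(L) = {then}.
FOLLOW(N): in S→false N false, N is followed by false with FIRST {false}; in L→N false N (occurrence 1), N is followed by false N with FIRST {false}; in L→N false N (occurrence 2), the suffix after N is empty, so FOLLOW(N) ⊇ FOLLOW(L) = {then}; in L→N read, N is followed by read with FIRST {read}. Thus FOLLOW(N) = {false, read, then}.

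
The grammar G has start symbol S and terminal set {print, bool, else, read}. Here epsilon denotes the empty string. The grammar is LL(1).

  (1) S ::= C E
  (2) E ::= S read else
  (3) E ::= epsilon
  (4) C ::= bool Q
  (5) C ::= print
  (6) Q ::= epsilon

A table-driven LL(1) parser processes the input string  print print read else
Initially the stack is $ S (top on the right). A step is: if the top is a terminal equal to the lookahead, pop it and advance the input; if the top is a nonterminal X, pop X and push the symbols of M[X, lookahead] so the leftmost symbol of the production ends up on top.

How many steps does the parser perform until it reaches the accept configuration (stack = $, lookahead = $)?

      Stack                Input                    Action
   1  $ S                  print print read else $  expand S ::= C E
   2  $ E C                print print read else $  expand C ::= print
   3  $ E print            print print read else $  match print
   4  $ E                  print read else $        expand E ::= S read else
   5  $ else read S        print read else $        expand S ::= C E
   6  $ else read E C      print read else $        expand C ::= print
   7  $ else read E print  print read else $        match print
   8  $ else read E        read else $              expand E ::= epsilon
   9  $ else read          read else $              match read
  10  $ else               else $                   match else
Accept reached after 10 steps.

10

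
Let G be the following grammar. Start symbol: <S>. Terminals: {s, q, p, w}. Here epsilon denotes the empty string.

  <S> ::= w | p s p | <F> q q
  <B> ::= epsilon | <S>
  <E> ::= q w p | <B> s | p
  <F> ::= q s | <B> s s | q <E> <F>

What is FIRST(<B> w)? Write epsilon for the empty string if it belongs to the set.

{p, q, s, w}

FIRST(<S>) = {p, q, s, w}  (via <F> q q)
FIRST(<B>) = {epsilon, p, q, s, w}  (via <S>)
FIRST(<E>) = {p, q, s, w}  (via <B> s)
FIRST(<F>) = {p, q, s, w}  (via <B> s s)
FIRST(<B> w): take FIRST of each symbol in turn, carrying on past any symbol whose FIRST contains epsilon; result {p, q, s, w}.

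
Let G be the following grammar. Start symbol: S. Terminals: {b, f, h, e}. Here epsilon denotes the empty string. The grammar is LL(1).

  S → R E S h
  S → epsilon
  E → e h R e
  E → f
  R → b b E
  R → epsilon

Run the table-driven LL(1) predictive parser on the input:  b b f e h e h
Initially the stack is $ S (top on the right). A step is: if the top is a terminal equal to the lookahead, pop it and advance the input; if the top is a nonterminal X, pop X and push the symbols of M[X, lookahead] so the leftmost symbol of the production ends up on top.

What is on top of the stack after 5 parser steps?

step 1: stack=$ S  input=b b f e h e h $  — expand S → R E S h
step 2: stack=$ h S E R  input=b b f e h e h $  — expand R → b b E
step 3: stack=$ h S E E b b  input=b b f e h e h $  — match b
step 4: stack=$ h S E E b  input=b f e h e h $  — match b
step 5: stack=$ h S E E  input=f e h e h $  — expand E → f
Stack after step 5: $ h S E f (top = f).

f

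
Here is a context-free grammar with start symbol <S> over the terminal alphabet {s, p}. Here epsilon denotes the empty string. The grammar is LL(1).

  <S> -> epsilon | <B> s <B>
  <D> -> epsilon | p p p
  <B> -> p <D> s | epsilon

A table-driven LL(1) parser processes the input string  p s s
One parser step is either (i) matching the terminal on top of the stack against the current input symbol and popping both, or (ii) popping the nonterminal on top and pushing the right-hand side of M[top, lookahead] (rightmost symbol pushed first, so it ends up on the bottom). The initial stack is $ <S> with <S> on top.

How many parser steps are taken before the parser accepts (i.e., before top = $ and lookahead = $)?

7

step 1: stack=$ <S>  input=p s s $  — expand <S> -> <B> s <B>
step 2: stack=$ <B> s <B>  input=p s s $  — expand <B> -> p <D> s
step 3: stack=$ <B> s s <D> p  input=p s s $  — match p
step 4: stack=$ <B> s s <D>  input=s s $  — expand <D> -> epsilon
step 5: stack=$ <B> s s  input=s s $  — match s
step 6: stack=$ <B> s  input=s $  — match s
step 7: stack=$ <B>  input=$  — expand <B> -> epsilon
Accept reached after 7 steps.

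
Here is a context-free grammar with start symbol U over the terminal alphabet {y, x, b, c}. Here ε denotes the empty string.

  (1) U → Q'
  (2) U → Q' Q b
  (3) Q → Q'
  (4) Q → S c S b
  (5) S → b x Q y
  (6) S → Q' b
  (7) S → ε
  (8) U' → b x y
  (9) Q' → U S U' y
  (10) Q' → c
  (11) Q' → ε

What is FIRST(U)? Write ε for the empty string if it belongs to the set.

FIRST(U'): from U'→b x y we get {b}. So FIRST(U') = {b}.
FIRST(U): from U→Q' we get {ε, b, c}; from U→Q' Q b we get {b, c}. So FIRST(U) = {ε, b, c}.
FIRST(Q): from Q→Q' we get {ε, b, c}; from Q→S c S b we get {b, c}. So FIRST(Q) = {ε, b, c}.
FIRST(S): from S→b x Q y we get {b}; from S→Q' b we get {b, c}; from S→ε we get {ε}. So FIRST(S) = {ε, b, c}.
FIRST(Q'): from Q'→U S U' y we get {b, c}; from Q'→c we get {c}; from Q'→ε we get {ε}. So FIRST(Q') = {ε, b, c}.

{ε, b, c}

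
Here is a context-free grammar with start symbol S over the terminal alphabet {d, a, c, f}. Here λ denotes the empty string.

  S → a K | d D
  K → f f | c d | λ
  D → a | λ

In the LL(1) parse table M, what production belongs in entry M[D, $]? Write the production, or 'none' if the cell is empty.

FIRST(S) = {a, d}
FIRST(K) = {λ, c, f}
FIRST(D) = {λ, a}
FOLLOW(S) includes $ since S is the start symbol.
FOLLOW(S): S appears on no right-hand side. Thus FOLLOW(S) = {$}.
FOLLOW(D): in S→d D, the suffix after D is empty, so FOLLOW(D) ⊇ FOLLOW(S) = {$}. Thus FOLLOW(D) = {$}.
For D → a: FIRST(a) = {a}, so it goes in M[D, t] for t ∈ {a}.
For D → λ: FIRST(λ) = {λ}, so it goes in M[D, t] for t ∈ {}; since λ ∈ FIRST, also for every t ∈ FOLLOW(D) = {$}.

D → λ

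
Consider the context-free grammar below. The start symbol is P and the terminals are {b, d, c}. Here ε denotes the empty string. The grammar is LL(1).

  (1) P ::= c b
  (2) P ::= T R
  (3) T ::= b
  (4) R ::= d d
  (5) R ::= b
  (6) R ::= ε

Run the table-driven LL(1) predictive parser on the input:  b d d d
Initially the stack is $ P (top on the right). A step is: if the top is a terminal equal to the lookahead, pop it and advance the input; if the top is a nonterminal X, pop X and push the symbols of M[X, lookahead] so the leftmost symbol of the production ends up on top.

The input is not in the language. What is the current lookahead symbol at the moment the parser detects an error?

step 1: stack=$ P  input=b d d d $  — expand P ::= T R
step 2: stack=$ R T  input=b d d d $  — expand T ::= b
step 3: stack=$ R b  input=b d d d $  — match b
step 4: stack=$ R  input=d d d $  — expand R ::= d d
step 5: stack=$ d d  input=d d d $  — match d
step 6: stack=$ d  input=d d $  — match d
step 7: stack=$  input=d $  — error: stack empty but input remains

d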